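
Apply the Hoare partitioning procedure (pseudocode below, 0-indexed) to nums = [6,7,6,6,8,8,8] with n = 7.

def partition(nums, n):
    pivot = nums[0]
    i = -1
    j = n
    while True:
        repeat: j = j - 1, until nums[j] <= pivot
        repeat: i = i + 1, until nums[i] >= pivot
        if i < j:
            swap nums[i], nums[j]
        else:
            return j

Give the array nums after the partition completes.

pivot=6
j stops at 3 (6), i stops at 0 (6); swap ⇒ [6,7,6,6,8,8,8]
j stops at 2 (6), i stops at 1 (7); swap ⇒ [6,6,7,6,8,8,8]
j stops at 1, i stops at 2; i≥j ⇒ return 1. nums=[6,6,7,6,8,8,8]

[6,6,7,6,8,8,8]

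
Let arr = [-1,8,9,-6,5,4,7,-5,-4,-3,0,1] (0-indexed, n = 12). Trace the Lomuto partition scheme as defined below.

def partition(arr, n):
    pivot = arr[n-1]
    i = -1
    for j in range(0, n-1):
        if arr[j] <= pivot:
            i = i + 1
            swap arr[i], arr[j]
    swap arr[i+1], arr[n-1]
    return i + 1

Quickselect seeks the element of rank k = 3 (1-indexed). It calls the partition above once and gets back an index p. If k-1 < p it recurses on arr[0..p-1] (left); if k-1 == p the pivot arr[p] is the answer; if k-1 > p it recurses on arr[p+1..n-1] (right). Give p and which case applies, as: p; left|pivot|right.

pivot=1, i=-1
j=0: -1≤1, i=0, swap(0,0) ⇒ [-1,8,9,-6,5,4,7,-5,-4,-3,0,1]
j=1: 8>1, skip
j=2: 9>1, skip
j=3: -6≤1, i=1, swap(1,3) ⇒ [-1,-6,9,8,5,4,7,-5,-4,-3,0,1]
j=4: 5>1, skip
j=5: 4>1, skip
j=6: 7>1, skip
j=7: -5≤1, i=2, swap(2,7) ⇒ [-1,-6,-5,8,5,4,7,9,-4,-3,0,1]
j=8: -4≤1, i=3, swap(3,8) ⇒ [-1,-6,-5,-4,5,4,7,9,8,-3,0,1]
j=9: -3≤1, i=4, swap(4,9) ⇒ [-1,-6,-5,-4,-3,4,7,9,8,5,0,1]
j=10: 0≤1, i=5, swap(5,10) ⇒ [-1,-6,-5,-4,-3,0,7,9,8,5,4,1]
swap(6,11) ⇒ [-1,-6,-5,-4,-3,0,1,9,8,5,4,7]; return 6
p = 6; k-1 = 2 < 6 ⇒ left

6; left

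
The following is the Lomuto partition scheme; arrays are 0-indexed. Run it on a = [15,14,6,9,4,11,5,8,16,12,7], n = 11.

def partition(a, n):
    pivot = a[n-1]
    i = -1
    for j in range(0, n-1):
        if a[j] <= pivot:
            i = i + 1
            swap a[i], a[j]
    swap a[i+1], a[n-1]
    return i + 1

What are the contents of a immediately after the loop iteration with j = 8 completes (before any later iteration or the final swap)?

[6,4,5,9,14,11,15,8,16,12,7]

pivot=7, i=-1
j=0: 15>7, skip
j=1: 14>7, skip
j=2: 6≤7, i=0, swap(0,2) ⇒ [6,14,15,9,4,11,5,8,16,12,7]
j=3: 9>7, skip
j=4: 4≤7, i=1, swap(1,4) ⇒ [6,4,15,9,14,11,5,8,16,12,7]
j=5: 11>7, skip
j=6: 5≤7, i=2, swap(2,6) ⇒ [6,4,5,9,14,11,15,8,16,12,7]
j=7: 8>7, skip
j=8: 16>7, skip
(after j=8) a = [6,4,5,9,14,11,15,8,16,12,7]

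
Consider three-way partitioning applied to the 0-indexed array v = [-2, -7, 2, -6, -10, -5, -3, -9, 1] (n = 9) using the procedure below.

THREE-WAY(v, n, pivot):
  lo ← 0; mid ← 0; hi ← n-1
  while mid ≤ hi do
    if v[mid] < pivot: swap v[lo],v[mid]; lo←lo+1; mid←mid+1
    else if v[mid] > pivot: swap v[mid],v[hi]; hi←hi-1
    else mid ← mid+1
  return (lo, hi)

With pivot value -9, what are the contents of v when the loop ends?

lo=0 mid=0 hi=8
-2>-9: swap(0,8), hi=7 ⇒ [1, -7, 2, -6, -10, -5, -3, -9, -2]
1>-9: swap(0,7), hi=6 ⇒ [-9, -7, 2, -6, -10, -5, -3, 1, -2]
-9=-9: mid=1
-7>-9: swap(1,6), hi=5 ⇒ [-9, -3, 2, -6, -10, -5, -7, 1, -2]
-3>-9: swap(1,5), hi=4 ⇒ [-9, -5, 2, -6, -10, -3, -7, 1, -2]
-5>-9: swap(1,4), hi=3 ⇒ [-9, -10, 2, -6, -5, -3, -7, 1, -2]
-10<-9: swap(0,1), lo=1 mid=2 ⇒ [-10, -9, 2, -6, -5, -3, -7, 1, -2]
2>-9: swap(2,3), hi=2 ⇒ [-10, -9, -6, 2, -5, -3, -7, 1, -2]
-6>-9: swap(2,2), hi=1 ⇒ [-10, -9, -6, 2, -5, -3, -7, 1, -2]
done. lo=1 hi=1; v=[-10, -9, -6, 2, -5, -3, -7, 1, -2]

[-10, -9, -6, 2, -5, -3, -7, 1, -2]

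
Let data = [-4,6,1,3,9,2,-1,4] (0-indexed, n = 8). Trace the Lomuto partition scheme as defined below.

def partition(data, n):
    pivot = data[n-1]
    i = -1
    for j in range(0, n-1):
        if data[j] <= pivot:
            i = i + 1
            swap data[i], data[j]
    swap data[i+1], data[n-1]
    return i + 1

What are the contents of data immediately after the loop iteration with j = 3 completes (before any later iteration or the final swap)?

pivot=4, i=-1
j=0: -4≤4, i=0, swap(0,0) ⇒ [-4,6,1,3,9,2,-1,4]
j=1: 6>4, skip
j=2: 1≤4, i=1, swap(1,2) ⇒ [-4,1,6,3,9,2,-1,4]
j=3: 3≤4, i=2, swap(2,3) ⇒ [-4,1,3,6,9,2,-1,4]
(after j=3) data = [-4,1,3,6,9,2,-1,4]

[-4,1,3,6,9,2,-1,4]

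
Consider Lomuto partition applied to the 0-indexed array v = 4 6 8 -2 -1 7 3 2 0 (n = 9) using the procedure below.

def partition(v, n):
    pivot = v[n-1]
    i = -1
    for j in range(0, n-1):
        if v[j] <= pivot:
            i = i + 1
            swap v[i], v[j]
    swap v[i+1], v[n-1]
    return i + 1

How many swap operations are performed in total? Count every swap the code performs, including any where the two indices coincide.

3

pivot=0, i=-1
j=0: 4>0, skip
j=1: 6>0, skip
j=2: 8>0, skip
j=3: -2≤0, i=0, swap(0,3) ⇒ -2 6 8 4 -1 7 3 2 0
j=4: -1≤0, i=1, swap(1,4) ⇒ -2 -1 8 4 6 7 3 2 0
j=5: 7>0, skip
j=6: 3>0, skip
j=7: 2>0, skip
swap(2,8) ⇒ -2 -1 0 4 6 7 3 2 8; return 2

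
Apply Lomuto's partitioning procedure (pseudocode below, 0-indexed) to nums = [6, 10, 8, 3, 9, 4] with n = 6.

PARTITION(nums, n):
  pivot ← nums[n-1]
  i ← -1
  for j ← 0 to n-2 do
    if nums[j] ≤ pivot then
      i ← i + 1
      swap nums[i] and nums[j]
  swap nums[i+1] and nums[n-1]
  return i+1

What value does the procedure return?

1

pivot=4, i=-1
j=0: 6>4, skip
j=1: 10>4, skip
j=2: 8>4, skip
j=3: 3≤4, i=0, swap(0,3) ⇒ [3, 10, 8, 6, 9, 4]
j=4: 9>4, skip
swap(1,5) ⇒ [3, 4, 8, 6, 9, 10]; return 1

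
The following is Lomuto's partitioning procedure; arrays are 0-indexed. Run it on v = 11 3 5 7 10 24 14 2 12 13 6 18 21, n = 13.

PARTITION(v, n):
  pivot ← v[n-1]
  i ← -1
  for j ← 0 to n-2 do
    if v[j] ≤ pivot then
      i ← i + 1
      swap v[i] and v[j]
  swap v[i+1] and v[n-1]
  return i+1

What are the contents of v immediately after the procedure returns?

11 3 5 7 10 14 2 12 13 6 18 21 24

pivot = v[12] = 21; i = -1
j=0: v[0]=11 ≤ 21 → i=0, swap v[0],v[0] (no change) → 11 3 5 7 10 24 14 2 12 13 6 18 21
j=1: v[1]=3 ≤ 21 → i=1, swap v[1],v[1] (no change) → 11 3 5 7 10 24 14 2 12 13 6 18 21
j=2: v[2]=5 ≤ 21 → i=2, swap v[2],v[2] (no change) → 11 3 5 7 10 24 14 2 12 13 6 18 21
j=3: v[3]=7 ≤ 21 → i=3, swap v[3],v[3] (no change) → 11 3 5 7 10 24 14 2 12 13 6 18 21
j=4: v[4]=10 ≤ 21 → i=4, swap v[4],v[4] (no change) → 11 3 5 7 10 24 14 2 12 13 6 18 21
j=5: v[5]=24 > 21 → no swap
j=6: v[6]=14 ≤ 21 → i=5, swap v[5],v[6] → 11 3 5 7 10 14 24 2 12 13 6 18 21
j=7: v[7]=2 ≤ 21 → i=6, swap v[6],v[7] → 11 3 5 7 10 14 2 24 12 13 6 18 21
j=8: v[8]=12 ≤ 21 → i=7, swap v[7],v[8] → 11 3 5 7 10 14 2 12 24 13 6 18 21
j=9: v[9]=13 ≤ 21 → i=8, swap v[8],v[9] → 11 3 5 7 10 14 2 12 13 24 6 18 21
j=10: v[10]=6 ≤ 21 → i=9, swap v[9],v[10] → 11 3 5 7 10 14 2 12 13 6 24 18 21
j=11: v[11]=18 ≤ 21 → i=10, swap v[10],v[11] → 11 3 5 7 10 14 2 12 13 6 18 24 21
final swap v[11],v[12] → 11 3 5 7 10 14 2 12 13 6 18 21 24; return 11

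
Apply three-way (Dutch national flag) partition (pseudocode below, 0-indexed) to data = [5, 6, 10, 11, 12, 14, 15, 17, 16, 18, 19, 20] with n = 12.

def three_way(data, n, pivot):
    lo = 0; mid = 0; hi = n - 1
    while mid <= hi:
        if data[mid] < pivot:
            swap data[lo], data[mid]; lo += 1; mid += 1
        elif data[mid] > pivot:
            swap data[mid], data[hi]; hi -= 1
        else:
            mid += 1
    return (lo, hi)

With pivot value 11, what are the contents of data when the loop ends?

[5, 6, 10, 11, 14, 15, 17, 16, 18, 19, 20, 12]

pivot = 11; lo=0, mid=0, hi=11
data[mid]=5<11: swap data[0],data[0]; lo=1,mid=1 → [5, 6, 10, 11, 12, 14, 15, 17, 16, 18, 19, 20]
data[mid]=6<11: swap data[1],data[1]; lo=2,mid=2 → [5, 6, 10, 11, 12, 14, 15, 17, 16, 18, 19, 20]
data[mid]=10<11: swap data[2],data[2]; lo=3,mid=3 → [5, 6, 10, 11, 12, 14, 15, 17, 16, 18, 19, 20]
data[mid]=11=11: mid=4
data[mid]=12>11: swap data[4],data[11]; hi=10 → [5, 6, 10, 11, 20, 14, 15, 17, 16, 18, 19, 12]
data[mid]=20>11: swap data[4],data[10]; hi=9 → [5, 6, 10, 11, 19, 14, 15, 17, 16, 18, 20, 12]
data[mid]=19>11: swap data[4],data[9]; hi=8 → [5, 6, 10, 11, 18, 14, 15, 17, 16, 19, 20, 12]
data[mid]=18>11: swap data[4],data[8]; hi=7 → [5, 6, 10, 11, 16, 14, 15, 17, 18, 19, 20, 12]
data[mid]=16>11: swap data[4],data[7]; hi=6 → [5, 6, 10, 11, 17, 14, 15, 16, 18, 19, 20, 12]
data[mid]=17>11: swap data[4],data[6]; hi=5 → [5, 6, 10, 11, 15, 14, 17, 16, 18, 19, 20, 12]
data[mid]=15>11: swap data[4],data[5]; hi=4 → [5, 6, 10, 11, 14, 15, 17, 16, 18, 19, 20, 12]
data[mid]=14>11: swap data[4],data[4]; hi=3 → [5, 6, 10, 11, 14, 15, 17, 16, 18, 19, 20, 12]
end: lo=3, hi=3; data = [5, 6, 10, 11, 14, 15, 17, 16, 18, 19, 20, 12]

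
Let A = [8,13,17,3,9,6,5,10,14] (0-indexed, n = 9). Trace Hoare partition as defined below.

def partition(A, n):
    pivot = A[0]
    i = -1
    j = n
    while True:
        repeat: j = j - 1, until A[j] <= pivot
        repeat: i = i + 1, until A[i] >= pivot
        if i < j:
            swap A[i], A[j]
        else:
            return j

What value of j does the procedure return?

pivot = A[0] = 8; i = -1, j = 9
j→6 (A[6]=5≤8), i→0 (A[0]=8≥8); i<j, swap → [5,13,17,3,9,6,8,10,14]
j→5 (A[5]=6≤8), i→1 (A[1]=13≥8); i<j, swap → [5,6,17,3,9,13,8,10,14]
j→3 (A[3]=3≤8), i→2 (A[2]=17≥8); i<j, swap → [5,6,3,17,9,13,8,10,14]
j→2, i→3; i≥j, return j=2. A = [5,6,3,17,9,13,8,10,14]

2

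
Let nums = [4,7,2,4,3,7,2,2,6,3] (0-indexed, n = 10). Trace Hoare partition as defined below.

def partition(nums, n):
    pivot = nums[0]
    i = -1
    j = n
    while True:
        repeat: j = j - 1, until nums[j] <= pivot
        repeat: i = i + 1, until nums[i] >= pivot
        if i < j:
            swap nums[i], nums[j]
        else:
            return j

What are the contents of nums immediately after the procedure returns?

pivot = nums[0] = 4; i = -1, j = 10
j→9 (nums[9]=3≤4), i→0 (nums[0]=4≥4); i<j, swap → [3,7,2,4,3,7,2,2,6,4]
j→7 (nums[7]=2≤4), i→1 (nums[1]=7≥4); i<j, swap → [3,2,2,4,3,7,2,7,6,4]
j→6 (nums[6]=2≤4), i→3 (nums[3]=4≥4); i<j, swap → [3,2,2,2,3,7,4,7,6,4]
j→4, i→5; i≥j, return j=4. nums = [3,2,2,2,3,7,4,7,6,4]

[3,2,2,2,3,7,4,7,6,4]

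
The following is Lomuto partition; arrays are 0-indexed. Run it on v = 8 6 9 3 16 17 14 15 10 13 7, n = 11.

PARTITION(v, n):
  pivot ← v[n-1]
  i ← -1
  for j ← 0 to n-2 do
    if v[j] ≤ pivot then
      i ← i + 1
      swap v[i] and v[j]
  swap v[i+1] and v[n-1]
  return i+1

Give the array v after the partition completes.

pivot=7, i=-1
j=0: 8>7, skip
j=1: 6≤7, i=0, swap(0,1) ⇒ 6 8 9 3 16 17 14 15 10 13 7
j=2: 9>7, skip
j=3: 3≤7, i=1, swap(1,3) ⇒ 6 3 9 8 16 17 14 15 10 13 7
j=4: 16>7, skip
j=5: 17>7, skip
j=6: 14>7, skip
j=7: 15>7, skip
j=8: 10>7, skip
j=9: 13>7, skip
swap(2,10) ⇒ 6 3 7 8 16 17 14 15 10 13 9; return 2

6 3 7 8 16 17 14 15 10 13 9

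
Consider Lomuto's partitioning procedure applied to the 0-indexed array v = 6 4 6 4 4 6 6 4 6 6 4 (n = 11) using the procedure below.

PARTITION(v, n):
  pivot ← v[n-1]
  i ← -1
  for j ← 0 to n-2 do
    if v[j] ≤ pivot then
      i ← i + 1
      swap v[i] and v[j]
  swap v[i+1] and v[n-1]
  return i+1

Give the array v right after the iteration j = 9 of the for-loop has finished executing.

4 4 4 4 6 6 6 6 6 6 4

pivot = v[10] = 4; i = -1
j=0: v[0]=6 > 4 → no swap
j=1: v[1]=4 ≤ 4 → i=0, swap v[0],v[1] → 4 6 6 4 4 6 6 4 6 6 4
j=2: v[2]=6 > 4 → no swap
j=3: v[3]=4 ≤ 4 → i=1, swap v[1],v[3] → 4 4 6 6 4 6 6 4 6 6 4
j=4: v[4]=4 ≤ 4 → i=2, swap v[2],v[4] → 4 4 4 6 6 6 6 4 6 6 4
j=5: v[5]=6 > 4 → no swap
j=6: v[6]=6 > 4 → no swap
j=7: v[7]=4 ≤ 4 → i=3, swap v[3],v[7] → 4 4 4 4 6 6 6 6 6 6 4
j=8: v[8]=6 > 4 → no swap
j=9: v[9]=6 > 4 → no swap
(after j=9) v = 4 4 4 4 6 6 6 6 6 6 4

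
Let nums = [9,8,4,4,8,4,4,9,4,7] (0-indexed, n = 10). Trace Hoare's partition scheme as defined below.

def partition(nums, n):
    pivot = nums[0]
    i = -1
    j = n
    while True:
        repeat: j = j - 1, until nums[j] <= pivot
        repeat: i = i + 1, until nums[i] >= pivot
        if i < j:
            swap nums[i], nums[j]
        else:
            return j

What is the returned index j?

7

pivot=9
j stops at 9 (7), i stops at 0 (9); swap ⇒ [7,8,4,4,8,4,4,9,4,9]
j stops at 8 (4), i stops at 7 (9); swap ⇒ [7,8,4,4,8,4,4,4,9,9]
j stops at 7, i stops at 8; i≥j ⇒ return 7. nums=[7,8,4,4,8,4,4,4,9,9]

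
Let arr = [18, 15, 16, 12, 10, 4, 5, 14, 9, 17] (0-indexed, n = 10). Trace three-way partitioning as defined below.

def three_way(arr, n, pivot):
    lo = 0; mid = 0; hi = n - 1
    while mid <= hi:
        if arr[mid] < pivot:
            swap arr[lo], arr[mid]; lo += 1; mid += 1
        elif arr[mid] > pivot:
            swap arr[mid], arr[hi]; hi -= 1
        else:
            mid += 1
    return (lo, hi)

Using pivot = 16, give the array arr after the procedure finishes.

pivot = 16; lo=0, mid=0, hi=9
arr[mid]=18>16: swap arr[0],arr[9]; hi=8 → [17, 15, 16, 12, 10, 4, 5, 14, 9, 18]
arr[mid]=17>16: swap arr[0],arr[8]; hi=7 → [9, 15, 16, 12, 10, 4, 5, 14, 17, 18]
arr[mid]=9<16: swap arr[0],arr[0]; lo=1,mid=1 → [9, 15, 16, 12, 10, 4, 5, 14, 17, 18]
arr[mid]=15<16: swap arr[1],arr[1]; lo=2,mid=2 → [9, 15, 16, 12, 10, 4, 5, 14, 17, 18]
arr[mid]=16=16: mid=3
arr[mid]=12<16: swap arr[2],arr[3]; lo=3,mid=4 → [9, 15, 12, 16, 10, 4, 5, 14, 17, 18]
arr[mid]=10<16: swap arr[3],arr[4]; lo=4,mid=5 → [9, 15, 12, 10, 16, 4, 5, 14, 17, 18]
arr[mid]=4<16: swap arr[4],arr[5]; lo=5,mid=6 → [9, 15, 12, 10, 4, 16, 5, 14, 17, 18]
arr[mid]=5<16: swap arr[5],arr[6]; lo=6,mid=7 → [9, 15, 12, 10, 4, 5, 16, 14, 17, 18]
arr[mid]=14<16: swap arr[6],arr[7]; lo=7,mid=8 → [9, 15, 12, 10, 4, 5, 14, 16, 17, 18]
end: lo=7, hi=7; arr = [9, 15, 12, 10, 4, 5, 14, 16, 17, 18]

[9, 15, 12, 10, 4, 5, 14, 16, 17, 18]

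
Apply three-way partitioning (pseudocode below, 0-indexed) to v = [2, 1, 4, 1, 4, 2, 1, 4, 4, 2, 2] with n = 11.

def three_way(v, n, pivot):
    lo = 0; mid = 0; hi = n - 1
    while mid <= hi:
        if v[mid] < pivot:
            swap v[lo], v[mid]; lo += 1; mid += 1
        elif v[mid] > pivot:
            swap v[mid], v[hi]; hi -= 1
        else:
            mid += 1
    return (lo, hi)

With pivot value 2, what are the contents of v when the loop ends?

[1, 1, 1, 2, 2, 2, 2, 4, 4, 4, 4]

pivot = 2; lo=0, mid=0, hi=10
v[mid]=2=2: mid=1
v[mid]=1<2: swap v[0],v[1]; lo=1,mid=2 → [1, 2, 4, 1, 4, 2, 1, 4, 4, 2, 2]
v[mid]=4>2: swap v[2],v[10]; hi=9 → [1, 2, 2, 1, 4, 2, 1, 4, 4, 2, 4]
v[mid]=2=2: mid=3
v[mid]=1<2: swap v[1],v[3]; lo=2,mid=4 → [1, 1, 2, 2, 4, 2, 1, 4, 4, 2, 4]
v[mid]=4>2: swap v[4],v[9]; hi=8 → [1, 1, 2, 2, 2, 2, 1, 4, 4, 4, 4]
v[mid]=2=2: mid=5
v[mid]=2=2: mid=6
v[mid]=1<2: swap v[2],v[6]; lo=3,mid=7 → [1, 1, 1, 2, 2, 2, 2, 4, 4, 4, 4]
v[mid]=4>2: swap v[7],v[8]; hi=7 → [1, 1, 1, 2, 2, 2, 2, 4, 4, 4, 4]
v[mid]=4>2: swap v[7],v[7]; hi=6 → [1, 1, 1, 2, 2, 2, 2, 4, 4, 4, 4]
end: lo=3, hi=6; v = [1, 1, 1, 2, 2, 2, 2, 4, 4, 4, 4]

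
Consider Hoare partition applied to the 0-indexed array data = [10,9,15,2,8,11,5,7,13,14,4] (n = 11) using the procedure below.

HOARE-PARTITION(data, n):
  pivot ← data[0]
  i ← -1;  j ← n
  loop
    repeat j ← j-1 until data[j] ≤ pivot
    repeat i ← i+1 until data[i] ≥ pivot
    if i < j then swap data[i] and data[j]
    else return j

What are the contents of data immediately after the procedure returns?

[4,9,7,2,8,5,11,15,13,14,10]

pivot = data[0] = 10; i = -1, j = 11
j→10 (data[10]=4≤10), i→0 (data[0]=10≥10); i<j, swap → [4,9,15,2,8,11,5,7,13,14,10]
j→7 (data[7]=7≤10), i→2 (data[2]=15≥10); i<j, swap → [4,9,7,2,8,11,5,15,13,14,10]
j→6 (data[6]=5≤10), i→5 (data[5]=11≥10); i<j, swap → [4,9,7,2,8,5,11,15,13,14,10]
j→5, i→6; i≥j, return j=5. data = [4,9,7,2,8,5,11,15,13,14,10]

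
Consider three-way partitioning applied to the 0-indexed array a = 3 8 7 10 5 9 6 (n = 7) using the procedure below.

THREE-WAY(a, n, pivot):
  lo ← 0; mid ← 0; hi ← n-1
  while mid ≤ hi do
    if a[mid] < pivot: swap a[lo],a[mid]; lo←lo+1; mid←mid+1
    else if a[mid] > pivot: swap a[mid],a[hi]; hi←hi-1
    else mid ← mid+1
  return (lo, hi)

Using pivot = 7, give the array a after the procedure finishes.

3 6 5 7 9 10 8

pivot = 7; lo=0, mid=0, hi=6
a[mid]=3<7: swap a[0],a[0]; lo=1,mid=1 → 3 8 7 10 5 9 6
a[mid]=8>7: swap a[1],a[6]; hi=5 → 3 6 7 10 5 9 8
a[mid]=6<7: swap a[1],a[1]; lo=2,mid=2 → 3 6 7 10 5 9 8
a[mid]=7=7: mid=3
a[mid]=10>7: swap a[3],a[5]; hi=4 → 3 6 7 9 5 10 8
a[mid]=9>7: swap a[3],a[4]; hi=3 → 3 6 7 5 9 10 8
a[mid]=5<7: swap a[2],a[3]; lo=3,mid=4 → 3 6 5 7 9 10 8
end: lo=3, hi=3; a = 3 6 5 7 9 10 8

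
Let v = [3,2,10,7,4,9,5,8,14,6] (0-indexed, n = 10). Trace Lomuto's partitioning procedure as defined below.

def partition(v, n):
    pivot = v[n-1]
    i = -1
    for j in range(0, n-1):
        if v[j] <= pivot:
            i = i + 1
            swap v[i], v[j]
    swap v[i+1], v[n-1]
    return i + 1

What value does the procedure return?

pivot=6, i=-1
j=0: 3≤6, i=0, swap(0,0) ⇒ [3,2,10,7,4,9,5,8,14,6]
j=1: 2≤6, i=1, swap(1,1) ⇒ [3,2,10,7,4,9,5,8,14,6]
j=2: 10>6, skip
j=3: 7>6, skip
j=4: 4≤6, i=2, swap(2,4) ⇒ [3,2,4,7,10,9,5,8,14,6]
j=5: 9>6, skip
j=6: 5≤6, i=3, swap(3,6) ⇒ [3,2,4,5,10,9,7,8,14,6]
j=7: 8>6, skip
j=8: 14>6, skip
swap(4,9) ⇒ [3,2,4,5,6,9,7,8,14,10]; return 4

4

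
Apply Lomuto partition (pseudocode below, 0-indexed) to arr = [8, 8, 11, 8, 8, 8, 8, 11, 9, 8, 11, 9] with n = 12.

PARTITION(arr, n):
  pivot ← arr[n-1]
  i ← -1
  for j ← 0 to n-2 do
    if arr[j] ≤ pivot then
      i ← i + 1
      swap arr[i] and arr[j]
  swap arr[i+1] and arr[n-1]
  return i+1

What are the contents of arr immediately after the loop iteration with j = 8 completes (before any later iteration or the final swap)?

pivot=9, i=-1
j=0: 8≤9, i=0, swap(0,0) ⇒ [8, 8, 11, 8, 8, 8, 8, 11, 9, 8, 11, 9]
j=1: 8≤9, i=1, swap(1,1) ⇒ [8, 8, 11, 8, 8, 8, 8, 11, 9, 8, 11, 9]
j=2: 11>9, skip
j=3: 8≤9, i=2, swap(2,3) ⇒ [8, 8, 8, 11, 8, 8, 8, 11, 9, 8, 11, 9]
j=4: 8≤9, i=3, swap(3,4) ⇒ [8, 8, 8, 8, 11, 8, 8, 11, 9, 8, 11, 9]
j=5: 8≤9, i=4, swap(4,5) ⇒ [8, 8, 8, 8, 8, 11, 8, 11, 9, 8, 11, 9]
j=6: 8≤9, i=5, swap(5,6) ⇒ [8, 8, 8, 8, 8, 8, 11, 11, 9, 8, 11, 9]
j=7: 11>9, skip
j=8: 9≤9, i=6, swap(6,8) ⇒ [8, 8, 8, 8, 8, 8, 9, 11, 11, 8, 11, 9]
(after j=8) arr = [8, 8, 8, 8, 8, 8, 9, 11, 11, 8, 11, 9]

[8, 8, 8, 8, 8, 8, 9, 11, 11, 8, 11, 9]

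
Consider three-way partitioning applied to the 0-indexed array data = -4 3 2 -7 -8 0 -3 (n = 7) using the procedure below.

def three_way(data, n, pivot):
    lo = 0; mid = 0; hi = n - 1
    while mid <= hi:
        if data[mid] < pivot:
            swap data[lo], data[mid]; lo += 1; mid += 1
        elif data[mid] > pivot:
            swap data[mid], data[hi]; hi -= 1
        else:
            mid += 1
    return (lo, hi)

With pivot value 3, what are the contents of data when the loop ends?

pivot = 3; lo=0, mid=0, hi=6
data[mid]=-4<3: swap data[0],data[0]; lo=1,mid=1 → -4 3 2 -7 -8 0 -3
data[mid]=3=3: mid=2
data[mid]=2<3: swap data[1],data[2]; lo=2,mid=3 → -4 2 3 -7 -8 0 -3
data[mid]=-7<3: swap data[2],data[3]; lo=3,mid=4 → -4 2 -7 3 -8 0 -3
data[mid]=-8<3: swap data[3],data[4]; lo=4,mid=5 → -4 2 -7 -8 3 0 -3
data[mid]=0<3: swap data[4],data[5]; lo=5,mid=6 → -4 2 -7 -8 0 3 -3
data[mid]=-3<3: swap data[5],data[6]; lo=6,mid=7 → -4 2 -7 -8 0 -3 3
end: lo=6, hi=6; data = -4 2 -7 -8 0 -3 3

-4 2 -7 -8 0 -3 3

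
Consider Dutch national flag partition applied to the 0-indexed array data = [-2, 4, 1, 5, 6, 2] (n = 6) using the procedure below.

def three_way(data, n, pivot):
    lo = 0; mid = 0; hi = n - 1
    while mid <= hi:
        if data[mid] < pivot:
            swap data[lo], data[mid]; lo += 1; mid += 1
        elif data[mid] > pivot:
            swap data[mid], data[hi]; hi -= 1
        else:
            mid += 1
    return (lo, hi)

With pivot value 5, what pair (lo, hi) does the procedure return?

(4, 4)

lo=0 mid=0 hi=5
-2<5: swap(0,0), lo=1 mid=1 ⇒ [-2, 4, 1, 5, 6, 2]
4<5: swap(1,1), lo=2 mid=2 ⇒ [-2, 4, 1, 5, 6, 2]
1<5: swap(2,2), lo=3 mid=3 ⇒ [-2, 4, 1, 5, 6, 2]
5=5: mid=4
6>5: swap(4,5), hi=4 ⇒ [-2, 4, 1, 5, 2, 6]
2<5: swap(3,4), lo=4 mid=5 ⇒ [-2, 4, 1, 2, 5, 6]
done. lo=4 hi=4; data=[-2, 4, 1, 2, 5, 6]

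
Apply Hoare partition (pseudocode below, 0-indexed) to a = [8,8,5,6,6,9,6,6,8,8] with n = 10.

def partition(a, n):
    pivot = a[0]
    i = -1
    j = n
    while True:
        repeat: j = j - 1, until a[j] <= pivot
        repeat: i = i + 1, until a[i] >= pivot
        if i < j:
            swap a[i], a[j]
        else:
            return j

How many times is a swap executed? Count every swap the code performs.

pivot = a[0] = 8; i = -1, j = 10
j→9 (a[9]=8≤8), i→0 (a[0]=8≥8); i<j, swap → [8,8,5,6,6,9,6,6,8,8]
j→8 (a[8]=8≤8), i→1 (a[1]=8≥8); i<j, swap → [8,8,5,6,6,9,6,6,8,8]
j→7 (a[7]=6≤8), i→5 (a[5]=9≥8); i<j, swap → [8,8,5,6,6,6,6,9,8,8]
j→6, i→7; i≥j, return j=6. a = [8,8,5,6,6,6,6,9,8,8]

3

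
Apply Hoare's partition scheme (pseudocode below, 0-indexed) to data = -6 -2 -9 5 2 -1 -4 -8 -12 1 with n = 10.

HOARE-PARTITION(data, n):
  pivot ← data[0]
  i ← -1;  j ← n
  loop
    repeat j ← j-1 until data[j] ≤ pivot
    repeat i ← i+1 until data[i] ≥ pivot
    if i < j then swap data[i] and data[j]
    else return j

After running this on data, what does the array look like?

pivot=-6
j stops at 8 (-12), i stops at 0 (-6); swap ⇒ -12 -2 -9 5 2 -1 -4 -8 -6 1
j stops at 7 (-8), i stops at 1 (-2); swap ⇒ -12 -8 -9 5 2 -1 -4 -2 -6 1
j stops at 2, i stops at 3; i≥j ⇒ return 2. data=-12 -8 -9 5 2 -1 -4 -2 -6 1

-12 -8 -9 5 2 -1 -4 -2 -6 1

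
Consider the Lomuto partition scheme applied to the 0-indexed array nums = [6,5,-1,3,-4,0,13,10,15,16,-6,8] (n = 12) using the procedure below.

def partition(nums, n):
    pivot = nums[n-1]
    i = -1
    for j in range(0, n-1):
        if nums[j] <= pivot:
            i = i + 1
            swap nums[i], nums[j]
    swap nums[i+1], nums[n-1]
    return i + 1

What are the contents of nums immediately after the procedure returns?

pivot = nums[11] = 8; i = -1
j=0: nums[0]=6 ≤ 8 → i=0, swap nums[0],nums[0] (no change) → [6,5,-1,3,-4,0,13,10,15,16,-6,8]
j=1: nums[1]=5 ≤ 8 → i=1, swap nums[1],nums[1] (no change) → [6,5,-1,3,-4,0,13,10,15,16,-6,8]
j=2: nums[2]=-1 ≤ 8 → i=2, swap nums[2],nums[2] (no change) → [6,5,-1,3,-4,0,13,10,15,16,-6,8]
j=3: nums[3]=3 ≤ 8 → i=3, swap nums[3],nums[3] (no change) → [6,5,-1,3,-4,0,13,10,15,16,-6,8]
j=4: nums[4]=-4 ≤ 8 → i=4, swap nums[4],nums[4] (no change) → [6,5,-1,3,-4,0,13,10,15,16,-6,8]
j=5: nums[5]=0 ≤ 8 → i=5, swap nums[5],nums[5] (no change) → [6,5,-1,3,-4,0,13,10,15,16,-6,8]
j=6: nums[6]=13 > 8 → no swap
j=7: nums[7]=10 > 8 → no swap
j=8: nums[8]=15 > 8 → no swap
j=9: nums[9]=16 > 8 → no swap
j=10: nums[10]=-6 ≤ 8 → i=6, swap nums[6],nums[10] → [6,5,-1,3,-4,0,-6,10,15,16,13,8]
final swap nums[7],nums[11] → [6,5,-1,3,-4,0,-6,8,15,16,13,10]; return 7

[6,5,-1,3,-4,0,-6,8,15,16,13,10]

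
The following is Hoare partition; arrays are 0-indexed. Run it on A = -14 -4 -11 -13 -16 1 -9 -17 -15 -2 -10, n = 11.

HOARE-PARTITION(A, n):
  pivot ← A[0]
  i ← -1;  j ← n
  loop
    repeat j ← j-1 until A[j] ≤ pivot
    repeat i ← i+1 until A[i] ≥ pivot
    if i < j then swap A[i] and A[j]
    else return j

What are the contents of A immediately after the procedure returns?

-15 -17 -16 -13 -11 1 -9 -4 -14 -2 -10

pivot = A[0] = -14; i = -1, j = 11
j→8 (A[8]=-15≤-14), i→0 (A[0]=-14≥-14); i<j, swap → -15 -4 -11 -13 -16 1 -9 -17 -14 -2 -10
j→7 (A[7]=-17≤-14), i→1 (A[1]=-4≥-14); i<j, swap → -15 -17 -11 -13 -16 1 -9 -4 -14 -2 -10
j→4 (A[4]=-16≤-14), i→2 (A[2]=-11≥-14); i<j, swap → -15 -17 -16 -13 -11 1 -9 -4 -14 -2 -10
j→2, i→3; i≥j, return j=2. A = -15 -17 -16 -13 -11 1 -9 -4 -14 -2 -10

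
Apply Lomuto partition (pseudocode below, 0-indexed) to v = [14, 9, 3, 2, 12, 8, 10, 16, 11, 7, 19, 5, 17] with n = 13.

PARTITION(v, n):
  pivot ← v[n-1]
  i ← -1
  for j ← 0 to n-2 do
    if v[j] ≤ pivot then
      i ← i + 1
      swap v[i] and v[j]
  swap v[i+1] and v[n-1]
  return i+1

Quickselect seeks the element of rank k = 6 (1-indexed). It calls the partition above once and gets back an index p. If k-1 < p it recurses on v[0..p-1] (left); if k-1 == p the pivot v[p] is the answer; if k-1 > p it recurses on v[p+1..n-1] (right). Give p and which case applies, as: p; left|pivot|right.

pivot=17, i=-1
j=0: 14≤17, i=0, swap(0,0) ⇒ [14, 9, 3, 2, 12, 8, 10, 16, 11, 7, 19, 5, 17]
j=1: 9≤17, i=1, swap(1,1) ⇒ [14, 9, 3, 2, 12, 8, 10, 16, 11, 7, 19, 5, 17]
j=2: 3≤17, i=2, swap(2,2) ⇒ [14, 9, 3, 2, 12, 8, 10, 16, 11, 7, 19, 5, 17]
j=3: 2≤17, i=3, swap(3,3) ⇒ [14, 9, 3, 2, 12, 8, 10, 16, 11, 7, 19, 5, 17]
j=4: 12≤17, i=4, swap(4,4) ⇒ [14, 9, 3, 2, 12, 8, 10, 16, 11, 7, 19, 5, 17]
j=5: 8≤17, i=5, swap(5,5) ⇒ [14, 9, 3, 2, 12, 8, 10, 16, 11, 7, 19, 5, 17]
j=6: 10≤17, i=6, swap(6,6) ⇒ [14, 9, 3, 2, 12, 8, 10, 16, 11, 7, 19, 5, 17]
j=7: 16≤17, i=7, swap(7,7) ⇒ [14, 9, 3, 2, 12, 8, 10, 16, 11, 7, 19, 5, 17]
j=8: 11≤17, i=8, swap(8,8) ⇒ [14, 9, 3, 2, 12, 8, 10, 16, 11, 7, 19, 5, 17]
j=9: 7≤17, i=9, swap(9,9) ⇒ [14, 9, 3, 2, 12, 8, 10, 16, 11, 7, 19, 5, 17]
j=10: 19>17, skip
j=11: 5≤17, i=10, swap(10,11) ⇒ [14, 9, 3, 2, 12, 8, 10, 16, 11, 7, 5, 19, 17]
swap(11,12) ⇒ [14, 9, 3, 2, 12, 8, 10, 16, 11, 7, 5, 17, 19]; return 11
p = 11; k-1 = 5 < 11 ⇒ left

11; left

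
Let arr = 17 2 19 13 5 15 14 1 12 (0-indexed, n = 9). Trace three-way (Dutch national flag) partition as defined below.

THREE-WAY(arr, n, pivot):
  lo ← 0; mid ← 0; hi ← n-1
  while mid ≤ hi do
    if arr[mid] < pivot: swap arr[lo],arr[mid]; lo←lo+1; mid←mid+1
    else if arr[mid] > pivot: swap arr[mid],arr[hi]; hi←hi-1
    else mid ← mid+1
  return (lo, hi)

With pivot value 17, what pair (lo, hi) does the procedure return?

pivot = 17; lo=0, mid=0, hi=8
arr[mid]=17=17: mid=1
arr[mid]=2<17: swap arr[0],arr[1]; lo=1,mid=2 → 2 17 19 13 5 15 14 1 12
arr[mid]=19>17: swap arr[2],arr[8]; hi=7 → 2 17 12 13 5 15 14 1 19
arr[mid]=12<17: swap arr[1],arr[2]; lo=2,mid=3 → 2 12 17 13 5 15 14 1 19
arr[mid]=13<17: swap arr[2],arr[3]; lo=3,mid=4 → 2 12 13 17 5 15 14 1 19
arr[mid]=5<17: swap arr[3],arr[4]; lo=4,mid=5 → 2 12 13 5 17 15 14 1 19
arr[mid]=15<17: swap arr[4],arr[5]; lo=5,mid=6 → 2 12 13 5 15 17 14 1 19
arr[mid]=14<17: swap arr[5],arr[6]; lo=6,mid=7 → 2 12 13 5 15 14 17 1 19
arr[mid]=1<17: swap arr[6],arr[7]; lo=7,mid=8 → 2 12 13 5 15 14 1 17 19
end: lo=7, hi=7; arr = 2 12 13 5 15 14 1 17 19

(7, 7)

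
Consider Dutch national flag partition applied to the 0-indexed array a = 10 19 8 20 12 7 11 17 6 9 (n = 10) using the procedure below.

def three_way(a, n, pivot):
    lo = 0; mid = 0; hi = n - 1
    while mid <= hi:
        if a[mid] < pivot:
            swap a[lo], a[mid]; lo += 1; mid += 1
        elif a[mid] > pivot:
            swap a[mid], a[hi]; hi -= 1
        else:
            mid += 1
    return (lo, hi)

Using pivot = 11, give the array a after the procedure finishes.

10 9 8 6 7 11 17 12 20 19

lo=0 mid=0 hi=9
10<11: swap(0,0), lo=1 mid=1 ⇒ 10 19 8 20 12 7 11 17 6 9
19>11: swap(1,9), hi=8 ⇒ 10 9 8 20 12 7 11 17 6 19
9<11: swap(1,1), lo=2 mid=2 ⇒ 10 9 8 20 12 7 11 17 6 19
8<11: swap(2,2), lo=3 mid=3 ⇒ 10 9 8 20 12 7 11 17 6 19
20>11: swap(3,8), hi=7 ⇒ 10 9 8 6 12 7 11 17 20 19
6<11: swap(3,3), lo=4 mid=4 ⇒ 10 9 8 6 12 7 11 17 20 19
12>11: swap(4,7), hi=6 ⇒ 10 9 8 6 17 7 11 12 20 19
17>11: swap(4,6), hi=5 ⇒ 10 9 8 6 11 7 17 12 20 19
11=11: mid=5
7<11: swap(4,5), lo=5 mid=6 ⇒ 10 9 8 6 7 11 17 12 20 19
done. lo=5 hi=5; a=10 9 8 6 7 11 17 12 20 19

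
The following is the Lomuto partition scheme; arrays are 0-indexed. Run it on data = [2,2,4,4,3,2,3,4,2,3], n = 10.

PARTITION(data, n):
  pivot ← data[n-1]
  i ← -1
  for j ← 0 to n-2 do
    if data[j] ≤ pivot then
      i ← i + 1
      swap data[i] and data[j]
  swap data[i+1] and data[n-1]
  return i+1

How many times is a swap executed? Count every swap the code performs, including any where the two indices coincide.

pivot = data[9] = 3; i = -1
j=0: data[0]=2 ≤ 3 → i=0, swap data[0],data[0] (no change) → [2,2,4,4,3,2,3,4,2,3]
j=1: data[1]=2 ≤ 3 → i=1, swap data[1],data[1] (no change) → [2,2,4,4,3,2,3,4,2,3]
j=2: data[2]=4 > 3 → no swap
j=3: data[3]=4 > 3 → no swap
j=4: data[4]=3 ≤ 3 → i=2, swap data[2],data[4] → [2,2,3,4,4,2,3,4,2,3]
j=5: data[5]=2 ≤ 3 → i=3, swap data[3],data[5] → [2,2,3,2,4,4,3,4,2,3]
j=6: data[6]=3 ≤ 3 → i=4, swap data[4],data[6] → [2,2,3,2,3,4,4,4,2,3]
j=7: data[7]=4 > 3 → no swap
j=8: data[8]=2 ≤ 3 → i=5, swap data[5],data[8] → [2,2,3,2,3,2,4,4,4,3]
final swap data[6],data[9] → [2,2,3,2,3,2,3,4,4,4]; return 6

7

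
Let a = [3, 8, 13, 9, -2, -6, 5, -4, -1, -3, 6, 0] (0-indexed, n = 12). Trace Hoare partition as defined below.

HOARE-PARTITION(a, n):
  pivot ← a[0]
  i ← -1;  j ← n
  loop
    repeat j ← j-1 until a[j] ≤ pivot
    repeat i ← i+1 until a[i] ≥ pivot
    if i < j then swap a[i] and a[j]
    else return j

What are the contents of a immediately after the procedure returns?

[0, -3, -1, -4, -2, -6, 5, 9, 13, 8, 6, 3]

pivot=3
j stops at 11 (0), i stops at 0 (3); swap ⇒ [0, 8, 13, 9, -2, -6, 5, -4, -1, -3, 6, 3]
j stops at 9 (-3), i stops at 1 (8); swap ⇒ [0, -3, 13, 9, -2, -6, 5, -4, -1, 8, 6, 3]
j stops at 8 (-1), i stops at 2 (13); swap ⇒ [0, -3, -1, 9, -2, -6, 5, -4, 13, 8, 6, 3]
j stops at 7 (-4), i stops at 3 (9); swap ⇒ [0, -3, -1, -4, -2, -6, 5, 9, 13, 8, 6, 3]
j stops at 5, i stops at 6; i≥j ⇒ return 5. a=[0, -3, -1, -4, -2, -6, 5, 9, 13, 8, 6, 3]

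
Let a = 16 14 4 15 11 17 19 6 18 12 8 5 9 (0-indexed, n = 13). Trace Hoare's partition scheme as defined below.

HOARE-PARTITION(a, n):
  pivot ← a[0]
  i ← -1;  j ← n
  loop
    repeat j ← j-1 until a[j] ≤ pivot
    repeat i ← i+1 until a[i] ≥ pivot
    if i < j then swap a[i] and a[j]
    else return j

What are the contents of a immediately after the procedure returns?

pivot=16
j stops at 12 (9), i stops at 0 (16); swap ⇒ 9 14 4 15 11 17 19 6 18 12 8 5 16
j stops at 11 (5), i stops at 5 (17); swap ⇒ 9 14 4 15 11 5 19 6 18 12 8 17 16
j stops at 10 (8), i stops at 6 (19); swap ⇒ 9 14 4 15 11 5 8 6 18 12 19 17 16
j stops at 9 (12), i stops at 8 (18); swap ⇒ 9 14 4 15 11 5 8 6 12 18 19 17 16
j stops at 8, i stops at 9; i≥j ⇒ return 8. a=9 14 4 15 11 5 8 6 12 18 19 17 16

9 14 4 15 11 5 8 6 12 18 19 17 16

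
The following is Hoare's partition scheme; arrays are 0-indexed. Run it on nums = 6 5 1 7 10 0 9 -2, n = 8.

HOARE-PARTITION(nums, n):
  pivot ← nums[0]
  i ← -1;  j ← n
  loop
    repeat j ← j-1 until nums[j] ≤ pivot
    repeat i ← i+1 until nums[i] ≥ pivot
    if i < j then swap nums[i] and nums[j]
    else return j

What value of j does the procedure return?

pivot = nums[0] = 6; i = -1, j = 8
j→7 (nums[7]=-2≤6), i→0 (nums[0]=6≥6); i<j, swap → -2 5 1 7 10 0 9 6
j→5 (nums[5]=0≤6), i→3 (nums[3]=7≥6); i<j, swap → -2 5 1 0 10 7 9 6
j→3, i→4; i≥j, return j=3. nums = -2 5 1 0 10 7 9 6

3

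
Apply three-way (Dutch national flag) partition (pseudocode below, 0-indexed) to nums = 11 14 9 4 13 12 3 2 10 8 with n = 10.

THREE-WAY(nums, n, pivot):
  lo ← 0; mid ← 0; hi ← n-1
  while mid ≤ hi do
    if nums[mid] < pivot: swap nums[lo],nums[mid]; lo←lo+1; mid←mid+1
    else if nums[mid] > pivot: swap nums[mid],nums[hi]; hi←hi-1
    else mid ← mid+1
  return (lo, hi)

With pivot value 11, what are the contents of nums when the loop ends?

8 9 4 10 2 3 11 12 13 14

lo=0 mid=0 hi=9
11=11: mid=1
14>11: swap(1,9), hi=8 ⇒ 11 8 9 4 13 12 3 2 10 14
8<11: swap(0,1), lo=1 mid=2 ⇒ 8 11 9 4 13 12 3 2 10 14
9<11: swap(1,2), lo=2 mid=3 ⇒ 8 9 11 4 13 12 3 2 10 14
4<11: swap(2,3), lo=3 mid=4 ⇒ 8 9 4 11 13 12 3 2 10 14
13>11: swap(4,8), hi=7 ⇒ 8 9 4 11 10 12 3 2 13 14
10<11: swap(3,4), lo=4 mid=5 ⇒ 8 9 4 10 11 12 3 2 13 14
12>11: swap(5,7), hi=6 ⇒ 8 9 4 10 11 2 3 12 13 14
2<11: swap(4,5), lo=5 mid=6 ⇒ 8 9 4 10 2 11 3 12 13 14
3<11: swap(5,6), lo=6 mid=7 ⇒ 8 9 4 10 2 3 11 12 13 14
done. lo=6 hi=6; nums=8 9 4 10 2 3 11 12 13 14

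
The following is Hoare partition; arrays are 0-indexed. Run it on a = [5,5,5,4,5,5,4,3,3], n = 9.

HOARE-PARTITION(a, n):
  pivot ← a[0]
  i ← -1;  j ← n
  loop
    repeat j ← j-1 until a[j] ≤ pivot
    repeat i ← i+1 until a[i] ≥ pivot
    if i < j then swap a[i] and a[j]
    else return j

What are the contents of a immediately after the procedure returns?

[3,3,4,4,5,5,5,5,5]

pivot=5
j stops at 8 (3), i stops at 0 (5); swap ⇒ [3,5,5,4,5,5,4,3,5]
j stops at 7 (3), i stops at 1 (5); swap ⇒ [3,3,5,4,5,5,4,5,5]
j stops at 6 (4), i stops at 2 (5); swap ⇒ [3,3,4,4,5,5,5,5,5]
j stops at 5 (5), i stops at 4 (5); swap ⇒ [3,3,4,4,5,5,5,5,5]
j stops at 4, i stops at 5; i≥j ⇒ return 4. a=[3,3,4,4,5,5,5,5,5]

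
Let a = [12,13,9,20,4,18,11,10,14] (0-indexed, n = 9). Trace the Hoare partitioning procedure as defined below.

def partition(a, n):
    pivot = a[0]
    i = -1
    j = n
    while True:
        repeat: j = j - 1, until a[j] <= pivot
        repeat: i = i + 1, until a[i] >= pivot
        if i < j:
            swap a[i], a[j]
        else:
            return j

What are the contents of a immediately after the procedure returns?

[10,11,9,4,20,18,13,12,14]

pivot = a[0] = 12; i = -1, j = 9
j→7 (a[7]=10≤12), i→0 (a[0]=12≥12); i<j, swap → [10,13,9,20,4,18,11,12,14]
j→6 (a[6]=11≤12), i→1 (a[1]=13≥12); i<j, swap → [10,11,9,20,4,18,13,12,14]
j→4 (a[4]=4≤12), i→3 (a[3]=20≥12); i<j, swap → [10,11,9,4,20,18,13,12,14]
j→3, i→4; i≥j, return j=3. a = [10,11,9,4,20,18,13,12,14]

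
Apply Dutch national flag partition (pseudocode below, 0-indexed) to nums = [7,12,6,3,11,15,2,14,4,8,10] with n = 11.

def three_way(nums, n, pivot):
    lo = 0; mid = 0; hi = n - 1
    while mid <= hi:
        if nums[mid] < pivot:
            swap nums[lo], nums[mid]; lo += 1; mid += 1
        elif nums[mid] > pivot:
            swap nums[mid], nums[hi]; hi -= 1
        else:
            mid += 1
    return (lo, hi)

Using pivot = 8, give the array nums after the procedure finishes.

[7,6,3,4,2,8,14,15,11,10,12]

lo=0 mid=0 hi=10
7<8: swap(0,0), lo=1 mid=1 ⇒ [7,12,6,3,11,15,2,14,4,8,10]
12>8: swap(1,10), hi=9 ⇒ [7,10,6,3,11,15,2,14,4,8,12]
10>8: swap(1,9), hi=8 ⇒ [7,8,6,3,11,15,2,14,4,10,12]
8=8: mid=2
6<8: swap(1,2), lo=2 mid=3 ⇒ [7,6,8,3,11,15,2,14,4,10,12]
3<8: swap(2,3), lo=3 mid=4 ⇒ [7,6,3,8,11,15,2,14,4,10,12]
11>8: swap(4,8), hi=7 ⇒ [7,6,3,8,4,15,2,14,11,10,12]
4<8: swap(3,4), lo=4 mid=5 ⇒ [7,6,3,4,8,15,2,14,11,10,12]
15>8: swap(5,7), hi=6 ⇒ [7,6,3,4,8,14,2,15,11,10,12]
14>8: swap(5,6), hi=5 ⇒ [7,6,3,4,8,2,14,15,11,10,12]
2<8: swap(4,5), lo=5 mid=6 ⇒ [7,6,3,4,2,8,14,15,11,10,12]
done. lo=5 hi=5; nums=[7,6,3,4,2,8,14,15,11,10,12]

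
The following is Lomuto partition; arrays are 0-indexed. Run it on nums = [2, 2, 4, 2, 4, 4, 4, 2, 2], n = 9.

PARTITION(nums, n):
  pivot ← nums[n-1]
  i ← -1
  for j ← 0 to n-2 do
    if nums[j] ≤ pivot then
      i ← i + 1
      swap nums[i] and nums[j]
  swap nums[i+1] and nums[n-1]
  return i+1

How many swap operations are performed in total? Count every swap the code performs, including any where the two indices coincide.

5

pivot=2, i=-1
j=0: 2≤2, i=0, swap(0,0) ⇒ [2, 2, 4, 2, 4, 4, 4, 2, 2]
j=1: 2≤2, i=1, swap(1,1) ⇒ [2, 2, 4, 2, 4, 4, 4, 2, 2]
j=2: 4>2, skip
j=3: 2≤2, i=2, swap(2,3) ⇒ [2, 2, 2, 4, 4, 4, 4, 2, 2]
j=4: 4>2, skip
j=5: 4>2, skip
j=6: 4>2, skip
j=7: 2≤2, i=3, swap(3,7) ⇒ [2, 2, 2, 2, 4, 4, 4, 4, 2]
swap(4,8) ⇒ [2, 2, 2, 2, 2, 4, 4, 4, 4]; return 4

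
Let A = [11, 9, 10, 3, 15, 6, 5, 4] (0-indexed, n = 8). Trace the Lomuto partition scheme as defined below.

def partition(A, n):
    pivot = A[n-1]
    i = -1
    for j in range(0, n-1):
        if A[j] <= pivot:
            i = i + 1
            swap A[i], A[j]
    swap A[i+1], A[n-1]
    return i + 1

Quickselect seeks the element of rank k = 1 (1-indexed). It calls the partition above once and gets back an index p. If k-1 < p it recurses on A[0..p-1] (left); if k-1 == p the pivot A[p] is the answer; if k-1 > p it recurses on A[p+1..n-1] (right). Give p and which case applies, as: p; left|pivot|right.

1; left

pivot = A[7] = 4; i = -1
j=0: A[0]=11 > 4 → no swap
j=1: A[1]=9 > 4 → no swap
j=2: A[2]=10 > 4 → no swap
j=3: A[3]=3 ≤ 4 → i=0, swap A[0],A[3] → [3, 9, 10, 11, 15, 6, 5, 4]
j=4: A[4]=15 > 4 → no swap
j=5: A[5]=6 > 4 → no swap
j=6: A[6]=5 > 4 → no swap
final swap A[1],A[7] → [3, 4, 10, 11, 15, 6, 5, 9]; return 1
p = 1; k-1 = 0 < 1 ⇒ left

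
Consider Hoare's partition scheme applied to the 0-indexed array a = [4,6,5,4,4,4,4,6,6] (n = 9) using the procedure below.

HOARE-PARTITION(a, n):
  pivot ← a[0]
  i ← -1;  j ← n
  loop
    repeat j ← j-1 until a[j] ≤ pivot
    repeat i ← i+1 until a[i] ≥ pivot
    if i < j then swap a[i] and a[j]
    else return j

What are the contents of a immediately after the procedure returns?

[4,4,4,4,5,6,4,6,6]

pivot=4
j stops at 6 (4), i stops at 0 (4); swap ⇒ [4,6,5,4,4,4,4,6,6]
j stops at 5 (4), i stops at 1 (6); swap ⇒ [4,4,5,4,4,6,4,6,6]
j stops at 4 (4), i stops at 2 (5); swap ⇒ [4,4,4,4,5,6,4,6,6]
j stops at 3, i stops at 3; i≥j ⇒ return 3. a=[4,4,4,4,5,6,4,6,6]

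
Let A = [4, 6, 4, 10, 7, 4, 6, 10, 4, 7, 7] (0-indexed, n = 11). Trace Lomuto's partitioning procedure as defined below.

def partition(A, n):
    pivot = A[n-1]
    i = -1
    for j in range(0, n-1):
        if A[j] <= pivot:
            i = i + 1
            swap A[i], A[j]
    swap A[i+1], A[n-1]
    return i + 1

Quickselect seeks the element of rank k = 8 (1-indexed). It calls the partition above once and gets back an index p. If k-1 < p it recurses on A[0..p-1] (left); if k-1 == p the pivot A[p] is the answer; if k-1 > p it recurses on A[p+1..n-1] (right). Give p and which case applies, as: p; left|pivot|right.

pivot=7, i=-1
j=0: 4≤7, i=0, swap(0,0) ⇒ [4, 6, 4, 10, 7, 4, 6, 10, 4, 7, 7]
j=1: 6≤7, i=1, swap(1,1) ⇒ [4, 6, 4, 10, 7, 4, 6, 10, 4, 7, 7]
j=2: 4≤7, i=2, swap(2,2) ⇒ [4, 6, 4, 10, 7, 4, 6, 10, 4, 7, 7]
j=3: 10>7, skip
j=4: 7≤7, i=3, swap(3,4) ⇒ [4, 6, 4, 7, 10, 4, 6, 10, 4, 7, 7]
j=5: 4≤7, i=4, swap(4,5) ⇒ [4, 6, 4, 7, 4, 10, 6, 10, 4, 7, 7]
j=6: 6≤7, i=5, swap(5,6) ⇒ [4, 6, 4, 7, 4, 6, 10, 10, 4, 7, 7]
j=7: 10>7, skip
j=8: 4≤7, i=6, swap(6,8) ⇒ [4, 6, 4, 7, 4, 6, 4, 10, 10, 7, 7]
j=9: 7≤7, i=7, swap(7,9) ⇒ [4, 6, 4, 7, 4, 6, 4, 7, 10, 10, 7]
swap(8,10) ⇒ [4, 6, 4, 7, 4, 6, 4, 7, 7, 10, 10]; return 8
p = 8; k-1 = 7 < 8 ⇒ left

8; left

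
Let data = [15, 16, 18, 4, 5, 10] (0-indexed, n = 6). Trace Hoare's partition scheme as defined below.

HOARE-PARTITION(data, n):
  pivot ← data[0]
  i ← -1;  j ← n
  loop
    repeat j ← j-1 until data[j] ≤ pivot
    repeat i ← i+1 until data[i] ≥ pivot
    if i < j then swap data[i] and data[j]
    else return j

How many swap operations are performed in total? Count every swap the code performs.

pivot = data[0] = 15; i = -1, j = 6
j→5 (data[5]=10≤15), i→0 (data[0]=15≥15); i<j, swap → [10, 16, 18, 4, 5, 15]
j→4 (data[4]=5≤15), i→1 (data[1]=16≥15); i<j, swap → [10, 5, 18, 4, 16, 15]
j→3 (data[3]=4≤15), i→2 (data[2]=18≥15); i<j, swap → [10, 5, 4, 18, 16, 15]
j→2, i→3; i≥j, return j=2. data = [10, 5, 4, 18, 16, 15]

3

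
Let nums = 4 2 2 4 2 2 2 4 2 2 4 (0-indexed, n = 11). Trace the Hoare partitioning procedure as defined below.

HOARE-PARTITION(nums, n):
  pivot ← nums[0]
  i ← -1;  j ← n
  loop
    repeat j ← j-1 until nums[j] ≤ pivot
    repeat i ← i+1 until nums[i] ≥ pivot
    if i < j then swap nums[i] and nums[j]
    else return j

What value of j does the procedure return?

pivot=4
j stops at 10 (4), i stops at 0 (4); swap ⇒ 4 2 2 4 2 2 2 4 2 2 4
j stops at 9 (2), i stops at 3 (4); swap ⇒ 4 2 2 2 2 2 2 4 2 4 4
j stops at 8 (2), i stops at 7 (4); swap ⇒ 4 2 2 2 2 2 2 2 4 4 4
j stops at 7, i stops at 8; i≥j ⇒ return 7. nums=4 2 2 2 2 2 2 2 4 4 4

7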